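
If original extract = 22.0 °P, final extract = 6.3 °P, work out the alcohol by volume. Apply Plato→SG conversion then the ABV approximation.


SG = 259/(259 − P);  ABV = (OG − FG)·131.25
OG = 259/(259 − 22.0) = 1.0928
FG = 259/(259 − 6.3) = 1.0249
ABV = (1.0928 − 1.0249)·131.25

8.9114 % ABV


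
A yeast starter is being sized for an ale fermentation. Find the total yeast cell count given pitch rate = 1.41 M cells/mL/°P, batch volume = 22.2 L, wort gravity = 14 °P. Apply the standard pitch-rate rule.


cells (billions) = rate · V_L · °P
cells = 1.41 · 22.2 · 14

438.2280 billion cells


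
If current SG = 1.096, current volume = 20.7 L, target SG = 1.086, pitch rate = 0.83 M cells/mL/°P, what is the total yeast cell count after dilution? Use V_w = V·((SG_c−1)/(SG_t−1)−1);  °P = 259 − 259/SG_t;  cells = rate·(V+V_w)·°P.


V_w = 20.7·((1.096−1)/(1.086−1)−1) = 2.4070
V_final = 20.7 + 2.4070 = 23.1070
°P = 259 − 259/1.086 = 20.5101
cells = 0.83·23.1070·20.5101

393.3595 billion cells


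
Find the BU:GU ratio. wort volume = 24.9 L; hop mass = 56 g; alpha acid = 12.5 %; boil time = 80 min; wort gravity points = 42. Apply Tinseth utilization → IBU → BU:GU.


U = 1.65·0.000125^(GP/1000)·(1−e^(−0.04t))/4.15;  IBU = (α/100)·m·U·1000/V;  BU:GU = IBU/GP
U = 1.65·0.000125^(42/1000)·(1−e^(−0.04·80))/4.15 = 0.2615
IBU = (12.5/100)·56·0.2615·1000/24.9 = 73.5074
BU:GU = 73.5074/42

1.7502


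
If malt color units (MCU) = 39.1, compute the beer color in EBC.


SRM = 1.4922·MCU^0.6859;  EBC = SRM·1.97
SRM = 1.4922·39.1^0.6859 = 18.4460
EBC = 18.4460·1.97

36.3385 EBC


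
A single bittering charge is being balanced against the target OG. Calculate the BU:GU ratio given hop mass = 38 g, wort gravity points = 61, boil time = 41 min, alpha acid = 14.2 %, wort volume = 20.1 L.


U = 1.65·0.000125^(GP/1000)·(1−e^(−0.04t))/4.15;  IBU = (α/100)·m·U·1000/V;  BU:GU = IBU/GP
U = 1.65·0.000125^(61/1000)·(1−e^(−0.04·41))/4.15 = 0.1852
IBU = (14.2/100)·38·0.1852·1000/20.1 = 49.7243
BU:GU = 49.7243/61

0.8152


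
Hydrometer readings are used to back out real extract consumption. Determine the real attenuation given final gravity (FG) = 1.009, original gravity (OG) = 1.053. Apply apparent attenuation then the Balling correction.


AA = (OG−FG)/(OG−1)·100;  RA = AA·0.8192
AA = (1.053 − 1.009)/(1.053 − 1)·100 = 83.0189
RA = 83.0189·0.8192

68.0091 %


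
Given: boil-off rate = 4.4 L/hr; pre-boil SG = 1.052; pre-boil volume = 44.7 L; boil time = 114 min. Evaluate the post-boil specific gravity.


V_post = V_pre − rate·(t/60);  SG_post = 1 + (SG_pre−1)·V_pre/V_post
V_post = 44.7 − 4.4·(114/60) = 36.3400
SG_post = 1 + (1.052 − 1)·44.7/36.3400

1.0640


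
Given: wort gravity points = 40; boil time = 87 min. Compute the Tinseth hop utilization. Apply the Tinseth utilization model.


U = 1.65·0.000125^(GP/1000) · (1 − e^(−0.04·t))/4.15
bigness = 1.65·0.000125^(40/1000) = 1.1518
boil_factor = (1 − e^(−0.04·87))/4.15 = 0.2335
U = 1.1518 · 0.2335

0.2690


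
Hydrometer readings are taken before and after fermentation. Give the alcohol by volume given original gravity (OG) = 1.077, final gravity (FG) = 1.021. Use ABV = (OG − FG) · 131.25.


ABV = (1.077 − 1.021) · 131.25

7.3500 % ABV


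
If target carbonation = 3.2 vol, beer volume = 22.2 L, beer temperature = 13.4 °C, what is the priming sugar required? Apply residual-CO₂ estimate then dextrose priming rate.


residual = 14.695·(0.01821 + 0.09011·e^(−0.04·T));  sugar = (target − residual)·4.0·V
residual = 14.695·(0.01821 + 0.09011·e^(−0.04·13.4)) = 1.0423
sugar = (3.2 − 1.0423)·4.0·22.2

191.5998 g


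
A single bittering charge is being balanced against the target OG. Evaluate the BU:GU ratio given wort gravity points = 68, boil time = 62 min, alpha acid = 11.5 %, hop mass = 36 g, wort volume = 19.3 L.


U = 1.65·0.000125^(GP/1000)·(1−e^(−0.04t))/4.15;  IBU = (α/100)·m·U·1000/V;  BU:GU = IBU/GP
U = 1.65·0.000125^(68/1000)·(1−e^(−0.04·62))/4.15 = 0.1977
IBU = (11.5/100)·36·0.1977·1000/19.3 = 42.4117
BU:GU = 42.4117/68

0.6237


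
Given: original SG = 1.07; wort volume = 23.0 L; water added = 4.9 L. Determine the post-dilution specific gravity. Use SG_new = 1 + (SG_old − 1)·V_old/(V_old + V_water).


pts = (1.07 − 1)·1000·23.0/(23.0 + 4.9) = 57.7061
SG_new = 1 + 57.7061/1000

1.0577


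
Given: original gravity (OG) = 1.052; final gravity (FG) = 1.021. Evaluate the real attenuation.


AA = (OG−FG)/(OG−1)·100;  RA = AA·0.8192
AA = (1.052 − 1.021)/(1.052 − 1)·100 = 59.6154
RA = 59.6154·0.8192

48.8369 %


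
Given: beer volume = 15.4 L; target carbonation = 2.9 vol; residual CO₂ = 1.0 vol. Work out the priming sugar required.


sugar = (target − residual)·4.0·V
sugar = (2.9 − 1.0)·4.0·15.4

117.0400 g


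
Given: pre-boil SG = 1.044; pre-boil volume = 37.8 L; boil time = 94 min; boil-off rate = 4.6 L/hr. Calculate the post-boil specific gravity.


V_post = V_pre − rate·(t/60);  SG_post = 1 + (SG_pre−1)·V_pre/V_post
V_post = 37.8 − 4.6·(94/60) = 30.5933
SG_post = 1 + (1.044 − 1)·37.8/30.5933

1.0544


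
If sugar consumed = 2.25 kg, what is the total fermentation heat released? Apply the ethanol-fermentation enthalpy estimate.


Q = m_sugar · 590 kJ/kg
Q = 2.25 · 590

1327.5000 kJ


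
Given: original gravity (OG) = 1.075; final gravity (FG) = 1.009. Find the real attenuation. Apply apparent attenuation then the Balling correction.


AA = (OG−FG)/(OG−1)·100;  RA = AA·0.8192
AA = (1.075 − 1.009)/(1.075 − 1)·100 = 88.0000
RA = 88.0000·0.8192

72.0896 %


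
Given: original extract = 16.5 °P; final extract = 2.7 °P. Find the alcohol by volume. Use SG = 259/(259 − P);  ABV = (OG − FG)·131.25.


OG = 259/(259 − 16.5) = 1.0680
FG = 259/(259 − 2.7) = 1.0105
ABV = (1.0680 − 1.0105)·131.25

7.5478 % ABV


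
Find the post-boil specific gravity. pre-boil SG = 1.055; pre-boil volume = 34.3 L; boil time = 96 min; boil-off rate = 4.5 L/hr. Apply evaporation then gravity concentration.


V_post = V_pre − rate·(t/60);  SG_post = 1 + (SG_pre−1)·V_pre/V_post
V_post = 34.3 − 4.5·(96/60) = 27.1000
SG_post = 1 + (1.055 − 1)·34.3/27.1000

1.0696


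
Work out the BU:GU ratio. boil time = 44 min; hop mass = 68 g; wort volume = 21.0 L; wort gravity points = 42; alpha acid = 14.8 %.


U = 1.65·0.000125^(GP/1000)·(1−e^(−0.04t))/4.15;  IBU = (α/100)·m·U·1000/V;  BU:GU = IBU/GP
U = 1.65·0.000125^(42/1000)·(1−e^(−0.04·44))/4.15 = 0.2257
IBU = (14.8/100)·68·0.2257·1000/21.0 = 108.1594
BU:GU = 108.1594/42

2.5752


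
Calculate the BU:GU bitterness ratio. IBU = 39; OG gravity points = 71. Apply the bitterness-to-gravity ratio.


BU:GU = IBU / OG_points
BU:GU = 39 / 71

0.5493


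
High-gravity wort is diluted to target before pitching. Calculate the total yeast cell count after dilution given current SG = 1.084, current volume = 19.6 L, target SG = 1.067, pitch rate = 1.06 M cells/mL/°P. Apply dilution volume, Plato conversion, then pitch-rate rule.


V_w = V·((SG_c−1)/(SG_t−1)−1);  °P = 259 − 259/SG_t;  cells = rate·(V+V_w)·°P
V_w = 19.6·((1.084−1)/(1.067−1)−1) = 4.9731
V_final = 19.6 + 4.9731 = 24.5731
°P = 259 − 259/1.067 = 16.2634
cells = 1.06·24.5731·16.2634

423.6201 billion cells


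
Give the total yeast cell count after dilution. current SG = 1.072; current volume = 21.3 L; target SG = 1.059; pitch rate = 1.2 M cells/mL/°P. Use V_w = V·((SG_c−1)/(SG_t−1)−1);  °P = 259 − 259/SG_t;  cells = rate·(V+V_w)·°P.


V_w = 21.3·((1.072−1)/(1.059−1)−1) = 4.6932
V_final = 21.3 + 4.6932 = 25.9932
°P = 259 − 259/1.059 = 14.4297
cells = 1.2·25.9932·14.4297

450.0877 billion cells


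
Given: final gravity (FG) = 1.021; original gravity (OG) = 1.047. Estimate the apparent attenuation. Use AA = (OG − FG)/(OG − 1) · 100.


AA = (1.047 − 1.021)/(1.047 − 1) · 100

55.3191 %


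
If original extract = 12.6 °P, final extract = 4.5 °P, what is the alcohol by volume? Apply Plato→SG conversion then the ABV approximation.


SG = 259/(259 − P);  ABV = (OG − FG)·131.25
OG = 259/(259 − 12.6) = 1.0511
FG = 259/(259 − 4.5) = 1.0177
ABV = (1.0511 − 1.0177)·131.25

4.3909 % ABV


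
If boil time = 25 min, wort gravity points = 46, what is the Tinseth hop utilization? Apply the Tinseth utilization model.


U = 1.65·0.000125^(GP/1000) · (1 − e^(−0.04·t))/4.15
bigness = 1.65·0.000125^(46/1000) = 1.0913
boil_factor = (1 − e^(−0.04·25))/4.15 = 0.1523
U = 1.0913 · 0.1523

0.1662


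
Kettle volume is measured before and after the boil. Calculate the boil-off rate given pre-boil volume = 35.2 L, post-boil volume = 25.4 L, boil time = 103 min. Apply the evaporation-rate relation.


rate = (V_pre − V_post) / (t_min/60)
rate = (35.2 − 25.4) / (103/60)

5.7087 L/hr


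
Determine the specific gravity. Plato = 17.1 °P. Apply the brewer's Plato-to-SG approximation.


SG = 259/(259 − P)
SG = 259/(259 − 17.1)

1.0707


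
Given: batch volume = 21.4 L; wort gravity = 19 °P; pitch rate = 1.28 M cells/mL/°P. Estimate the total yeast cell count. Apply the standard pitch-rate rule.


cells (billions) = rate · V_L · °P
cells = 1.28 · 21.4 · 19

520.4480 billion cells


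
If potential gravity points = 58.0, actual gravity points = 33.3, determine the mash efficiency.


efficiency = actual / potential × 100
efficiency = 33.3 / 58.0 × 100

57.4138 %


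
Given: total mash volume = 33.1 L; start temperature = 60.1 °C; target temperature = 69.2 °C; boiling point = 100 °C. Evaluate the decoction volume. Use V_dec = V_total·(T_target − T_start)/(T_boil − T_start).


V_dec = 33.1·(69.2 − 60.1)/(100 − 60.1)

7.5491 L


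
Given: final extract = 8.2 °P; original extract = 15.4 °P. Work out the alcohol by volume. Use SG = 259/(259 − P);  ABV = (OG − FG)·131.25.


OG = 259/(259 − 15.4) = 1.0632
FG = 259/(259 − 8.2) = 1.0327
ABV = (1.0632 − 1.0327)·131.25

4.0061 % ABV


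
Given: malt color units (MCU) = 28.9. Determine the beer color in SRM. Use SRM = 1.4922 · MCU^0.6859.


SRM = 1.4922 · 28.9^0.6859

14.9919 SRM


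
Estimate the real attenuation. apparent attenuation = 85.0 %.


RA = AA · 0.8192
RA = 85.0 · 0.8192

69.6320 %


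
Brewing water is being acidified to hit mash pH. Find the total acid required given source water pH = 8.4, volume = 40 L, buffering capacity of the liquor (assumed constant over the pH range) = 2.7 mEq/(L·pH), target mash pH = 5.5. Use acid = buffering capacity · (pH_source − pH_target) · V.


acid = 2.7 · (8.4 − 5.5) · 40

313.2000 mEq


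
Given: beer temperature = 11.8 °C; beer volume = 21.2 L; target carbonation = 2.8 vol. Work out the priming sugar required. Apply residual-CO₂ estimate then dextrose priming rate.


residual = 14.695·(0.01821 + 0.09011·e^(−0.04·T));  sugar = (target − residual)·4.0·V
residual = 14.695·(0.01821 + 0.09011·e^(−0.04·11.8)) = 1.0935
sugar = (2.8 − 1.0935)·4.0·21.2

144.7070 g


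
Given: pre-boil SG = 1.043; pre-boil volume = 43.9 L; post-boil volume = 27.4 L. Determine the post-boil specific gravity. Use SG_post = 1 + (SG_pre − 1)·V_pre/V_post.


pts_pre = (1.043 − 1)·1000 = 43.0000
pts_post = 43.0000·43.9/27.4 = 68.8942
SG_post = 1 + 68.8942/1000

1.0689


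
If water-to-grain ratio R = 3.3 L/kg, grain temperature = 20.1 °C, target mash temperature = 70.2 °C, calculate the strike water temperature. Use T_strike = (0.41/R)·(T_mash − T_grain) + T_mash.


T_strike = (0.41/3.3)·(70.2 − 20.1) + 70.2

76.4245 °C


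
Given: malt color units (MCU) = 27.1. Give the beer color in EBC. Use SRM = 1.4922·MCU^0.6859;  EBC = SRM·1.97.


SRM = 1.4922·27.1^0.6859 = 14.3450
EBC = 14.3450·1.97

28.2597 EBC


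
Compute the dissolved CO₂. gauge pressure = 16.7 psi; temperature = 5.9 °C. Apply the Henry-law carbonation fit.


vols = (P + 14.695)·(0.01821 + 0.09011·e^(−0.04·T))
vols = (16.7 + 14.695)·(0.01821 + 0.09011·e^(−0.04·5.9))

2.8060 volumes


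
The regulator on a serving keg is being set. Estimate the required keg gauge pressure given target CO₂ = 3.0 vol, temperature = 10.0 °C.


psi = vols/(0.01821 + 0.09011·e^(−0.04·T)) − 14.695
psi = 3.0/(0.01821 + 0.09011·e^(−0.04·10.0)) − 14.695

23.4669 psi


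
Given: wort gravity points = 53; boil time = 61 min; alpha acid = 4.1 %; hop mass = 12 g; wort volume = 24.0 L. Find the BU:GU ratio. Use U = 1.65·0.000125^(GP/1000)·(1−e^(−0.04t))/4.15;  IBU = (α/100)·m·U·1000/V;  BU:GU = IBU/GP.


U = 1.65·0.000125^(53/1000)·(1−e^(−0.04·61))/4.15 = 0.2254
IBU = (4.1/100)·12·0.2254·1000/24.0 = 4.6208
BU:GU = 4.6208/53

0.0872


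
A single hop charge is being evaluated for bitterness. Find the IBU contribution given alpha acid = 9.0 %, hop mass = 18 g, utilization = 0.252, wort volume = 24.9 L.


IBU = (α/100)·mass·U·1000 / V
IBU = (9.0/100)·18·0.252·1000 / 24.9

16.3952 IBU


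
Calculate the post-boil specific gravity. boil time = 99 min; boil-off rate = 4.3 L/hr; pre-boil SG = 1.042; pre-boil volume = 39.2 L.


V_post = V_pre − rate·(t/60);  SG_post = 1 + (SG_pre−1)·V_pre/V_post
V_post = 39.2 − 4.3·(99/60) = 32.1050
SG_post = 1 + (1.042 − 1)·39.2/32.1050

1.0513


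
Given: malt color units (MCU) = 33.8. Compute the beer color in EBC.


SRM = 1.4922·MCU^0.6859;  EBC = SRM·1.97
SRM = 1.4922·33.8^0.6859 = 16.6921
EBC = 16.6921·1.97

32.8834 EBC


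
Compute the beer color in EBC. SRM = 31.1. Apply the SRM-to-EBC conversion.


EBC = SRM · 1.97
EBC = 31.1 · 1.97

61.2670 EBC


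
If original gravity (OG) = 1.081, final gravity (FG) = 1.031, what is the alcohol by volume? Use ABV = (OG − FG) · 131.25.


ABV = (1.081 − 1.031) · 131.25

6.5625 % ABV


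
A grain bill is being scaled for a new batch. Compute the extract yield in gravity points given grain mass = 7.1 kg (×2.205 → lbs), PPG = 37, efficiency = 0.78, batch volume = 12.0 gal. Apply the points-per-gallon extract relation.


points = lbs × PPG × eff / vol
lbs = 7.1 × 2.205 = 15.6555
points = 15.6555 × 37 × 0.78 / 12.0

37.6515 points


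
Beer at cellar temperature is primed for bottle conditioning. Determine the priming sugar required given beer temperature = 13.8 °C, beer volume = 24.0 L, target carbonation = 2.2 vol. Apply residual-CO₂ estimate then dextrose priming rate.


residual = 14.695·(0.01821 + 0.09011·e^(−0.04·T));  sugar = (target − residual)·4.0·V
residual = 14.695·(0.01821 + 0.09011·e^(−0.04·13.8)) = 1.0300
sugar = (2.2 − 1.0300)·4.0·24.0

112.3155 g


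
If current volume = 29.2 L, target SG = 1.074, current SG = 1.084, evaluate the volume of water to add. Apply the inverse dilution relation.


V_water = V·((SG_curr − 1)/(SG_target − 1) − 1)
V_water = 29.2·((1.084 − 1)/(1.074 − 1) − 1)

3.9459 L


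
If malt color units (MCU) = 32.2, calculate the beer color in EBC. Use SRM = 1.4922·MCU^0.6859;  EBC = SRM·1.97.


SRM = 1.4922·32.2^0.6859 = 16.1460
EBC = 16.1460·1.97

31.8077 EBC


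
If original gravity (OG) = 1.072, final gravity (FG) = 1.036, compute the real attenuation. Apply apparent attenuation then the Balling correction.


AA = (OG−FG)/(OG−1)·100;  RA = AA·0.8192
AA = (1.072 − 1.036)/(1.072 − 1)·100 = 50.0000
RA = 50.0000·0.8192

40.9600 %


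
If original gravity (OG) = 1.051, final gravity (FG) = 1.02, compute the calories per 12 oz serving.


ABW = (OG−FG)·131.25·0.79/FG;  °P = 259 − 259/SG (for OG→OE and FG→AE);  RE = 0.1808·OE + 0.8192·AE;  Cal = (6.9·ABW + 4·(RE−0.1))·FG·3.55
ABW = (1.051 − 1.02)·131.25·0.79/1.02 = 3.1513
OE = 259 − 259/1.051 = 12.5680 °P
AE = 259 − 259/1.02 = 5.0784 °P
RE = 0.1808·12.5680 + 0.8192·5.0784 = 6.4326 °P
Cal = (6.9·3.1513 + 4·(6.4326−0.1))·1.02·3.55

170.4553 kcal


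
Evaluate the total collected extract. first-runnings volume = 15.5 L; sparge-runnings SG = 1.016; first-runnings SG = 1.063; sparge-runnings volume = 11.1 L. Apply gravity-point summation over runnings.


total = Σ (SG_i − 1)·1000·V_i
first = (1.063 − 1)·1000·15.5 = 976.5000
sparge = (1.016 − 1)·1000·11.1 = 177.6000
total = 976.5000 + 177.6000

1154.1000 gravity·L


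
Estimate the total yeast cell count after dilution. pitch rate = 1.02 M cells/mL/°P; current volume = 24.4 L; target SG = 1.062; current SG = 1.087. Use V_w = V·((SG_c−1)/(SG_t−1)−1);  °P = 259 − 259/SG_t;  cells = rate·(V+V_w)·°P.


V_w = 24.4·((1.087−1)/(1.062−1)−1) = 9.8387
V_final = 24.4 + 9.8387 = 34.2387
°P = 259 − 259/1.062 = 15.1205
cells = 1.02·34.2387·15.1205

528.0615 billion cells


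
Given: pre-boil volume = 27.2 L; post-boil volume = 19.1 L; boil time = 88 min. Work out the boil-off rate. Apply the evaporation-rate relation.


rate = (V_pre − V_post) / (t_min/60)
rate = (27.2 − 19.1) / (88/60)

5.5227 L/hr


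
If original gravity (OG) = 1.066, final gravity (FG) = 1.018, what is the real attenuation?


AA = (OG−FG)/(OG−1)·100;  RA = AA·0.8192
AA = (1.066 − 1.018)/(1.066 − 1)·100 = 72.7273
RA = 72.7273·0.8192

59.5782 %


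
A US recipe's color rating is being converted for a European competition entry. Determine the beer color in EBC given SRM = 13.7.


EBC = SRM · 1.97
EBC = 13.7 · 1.97

26.9890 EBC


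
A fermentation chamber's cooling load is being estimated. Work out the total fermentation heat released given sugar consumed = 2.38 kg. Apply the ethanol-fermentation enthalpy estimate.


Q = m_sugar · 590 kJ/kg
Q = 2.38 · 590

1404.2000 kJ


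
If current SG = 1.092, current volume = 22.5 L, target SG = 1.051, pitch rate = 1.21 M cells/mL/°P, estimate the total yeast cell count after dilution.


V_w = V·((SG_c−1)/(SG_t−1)−1);  °P = 259 − 259/SG_t;  cells = rate·(V+V_w)·°P
V_w = 22.5·((1.092−1)/(1.051−1)−1) = 18.0882
V_final = 22.5 + 18.0882 = 40.5882
°P = 259 − 259/1.051 = 12.5680
cells = 1.21·40.5882·12.5680

617.2382 billion cells


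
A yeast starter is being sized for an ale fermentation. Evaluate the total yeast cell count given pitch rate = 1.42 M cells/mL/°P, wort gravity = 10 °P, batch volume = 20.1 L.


cells (billions) = rate · V_L · °P
cells = 1.42 · 20.1 · 10

285.4200 billion cells


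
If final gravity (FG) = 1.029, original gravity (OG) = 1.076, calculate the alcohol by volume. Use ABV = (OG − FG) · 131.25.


ABV = (1.076 − 1.029) · 131.25

6.1688 % ABV


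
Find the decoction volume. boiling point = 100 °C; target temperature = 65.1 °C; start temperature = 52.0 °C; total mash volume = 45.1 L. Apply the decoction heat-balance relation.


V_dec = V_total·(T_target − T_start)/(T_boil − T_start)
V_dec = 45.1·(65.1 − 52.0)/(100 − 52.0)

12.3085 L


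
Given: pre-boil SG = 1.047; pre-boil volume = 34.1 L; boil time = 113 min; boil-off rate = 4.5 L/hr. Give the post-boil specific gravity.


V_post = V_pre − rate·(t/60);  SG_post = 1 + (SG_pre−1)·V_pre/V_post
V_post = 34.1 − 4.5·(113/60) = 25.6250
SG_post = 1 + (1.047 − 1)·34.1/25.6250

1.0625


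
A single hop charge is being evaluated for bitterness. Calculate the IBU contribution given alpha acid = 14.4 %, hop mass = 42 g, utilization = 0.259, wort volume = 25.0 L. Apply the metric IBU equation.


IBU = (α/100)·mass·U·1000 / V
IBU = (14.4/100)·42·0.259·1000 / 25.0

62.6573 IBU


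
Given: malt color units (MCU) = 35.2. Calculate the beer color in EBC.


SRM = 1.4922·MCU^0.6859;  EBC = SRM·1.97
SRM = 1.4922·35.2^0.6859 = 17.1633
EBC = 17.1633·1.97

33.8117 EBC


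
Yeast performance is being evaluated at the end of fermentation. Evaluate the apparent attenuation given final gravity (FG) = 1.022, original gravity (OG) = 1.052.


AA = (OG − FG)/(OG − 1) · 100
AA = (1.052 − 1.022)/(1.052 − 1) · 100

57.6923 %


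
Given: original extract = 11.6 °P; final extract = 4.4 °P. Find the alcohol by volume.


SG = 259/(259 − P);  ABV = (OG − FG)·131.25
OG = 259/(259 − 11.6) = 1.0469
FG = 259/(259 − 4.4) = 1.0173
ABV = (1.0469 − 1.0173)·131.25

3.8857 % ABV


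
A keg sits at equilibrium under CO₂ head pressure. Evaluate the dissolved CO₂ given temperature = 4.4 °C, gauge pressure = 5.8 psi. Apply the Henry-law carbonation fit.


vols = (P + 14.695)·(0.01821 + 0.09011·e^(−0.04·T))
vols = (5.8 + 14.695)·(0.01821 + 0.09011·e^(−0.04·4.4))

1.9220 volumes


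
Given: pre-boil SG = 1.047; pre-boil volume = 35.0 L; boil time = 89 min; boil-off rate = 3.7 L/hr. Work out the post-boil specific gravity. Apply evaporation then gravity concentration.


V_post = V_pre − rate·(t/60);  SG_post = 1 + (SG_pre−1)·V_pre/V_post
V_post = 35.0 − 3.7·(89/60) = 29.5117
SG_post = 1 + (1.047 − 1)·35.0/29.5117

1.0557


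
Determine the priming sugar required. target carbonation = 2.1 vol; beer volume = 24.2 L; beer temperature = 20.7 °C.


residual = 14.695·(0.01821 + 0.09011·e^(−0.04·T));  sugar = (target − residual)·4.0·V
residual = 14.695·(0.01821 + 0.09011·e^(−0.04·20.7)) = 0.8462
sugar = (2.1 − 0.8462)·4.0·24.2

121.3723 g


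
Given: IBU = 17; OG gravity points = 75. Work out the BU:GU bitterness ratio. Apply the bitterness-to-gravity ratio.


BU:GU = IBU / OG_points
BU:GU = 17 / 75

0.2267


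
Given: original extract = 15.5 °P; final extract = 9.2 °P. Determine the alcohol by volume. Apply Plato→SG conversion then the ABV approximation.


SG = 259/(259 − P);  ABV = (OG − FG)·131.25
OG = 259/(259 − 15.5) = 1.0637
FG = 259/(259 − 9.2) = 1.0368
ABV = (1.0637 − 1.0368)·131.25

3.5209 % ABV


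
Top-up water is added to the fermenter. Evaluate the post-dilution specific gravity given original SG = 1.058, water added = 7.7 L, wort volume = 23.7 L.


SG_new = 1 + (SG_old − 1)·V_old/(V_old + V_water)
pts = (1.058 − 1)·1000·23.7/(23.7 + 7.7) = 43.7771
SG_new = 1 + 43.7771/1000

1.0438


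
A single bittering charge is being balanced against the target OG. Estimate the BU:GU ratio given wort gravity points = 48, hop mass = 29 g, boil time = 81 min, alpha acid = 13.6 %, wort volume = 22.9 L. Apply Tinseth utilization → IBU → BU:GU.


U = 1.65·0.000125^(GP/1000)·(1−e^(−0.04t))/4.15;  IBU = (α/100)·m·U·1000/V;  BU:GU = IBU/GP
U = 1.65·0.000125^(48/1000)·(1−e^(−0.04·81))/4.15 = 0.2482
IBU = (13.6/100)·29·0.2482·1000/22.9 = 42.7404
BU:GU = 42.7404/48

0.8904


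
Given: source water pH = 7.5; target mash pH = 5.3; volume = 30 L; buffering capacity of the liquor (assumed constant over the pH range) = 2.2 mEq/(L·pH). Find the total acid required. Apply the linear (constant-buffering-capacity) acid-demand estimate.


acid = buffering capacity · (pH_source − pH_target) · V
acid = 2.2 · (7.5 − 5.3) · 30

145.2000 mEq


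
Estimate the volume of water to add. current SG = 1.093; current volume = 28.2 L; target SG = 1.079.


V_water = V·((SG_curr − 1)/(SG_target − 1) − 1)
V_water = 28.2·((1.093 − 1)/(1.079 − 1) − 1)

4.9975 L


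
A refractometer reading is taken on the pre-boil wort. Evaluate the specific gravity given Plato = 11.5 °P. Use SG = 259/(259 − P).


SG = 259/(259 − 11.5)

1.0465


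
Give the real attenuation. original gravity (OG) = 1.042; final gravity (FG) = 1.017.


AA = (OG−FG)/(OG−1)·100;  RA = AA·0.8192
AA = (1.042 − 1.017)/(1.042 − 1)·100 = 59.5238
RA = 59.5238·0.8192

48.7619 %


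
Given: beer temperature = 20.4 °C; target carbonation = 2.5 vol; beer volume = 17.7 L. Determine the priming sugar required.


residual = 14.695·(0.01821 + 0.09011·e^(−0.04·T));  sugar = (target − residual)·4.0·V
residual = 14.695·(0.01821 + 0.09011·e^(−0.04·20.4)) = 0.8531
sugar = (2.5 − 0.8531)·4.0·17.7

116.5978 g


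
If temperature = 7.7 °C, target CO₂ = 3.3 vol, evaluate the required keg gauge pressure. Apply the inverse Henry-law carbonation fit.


psi = vols/(0.01821 + 0.09011·e^(−0.04·T)) − 14.695
psi = 3.3/(0.01821 + 0.09011·e^(−0.04·7.7)) − 14.695

24.3891 psi


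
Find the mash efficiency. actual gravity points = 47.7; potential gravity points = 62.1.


efficiency = actual / potential × 100
efficiency = 47.7 / 62.1 × 100

76.8116 %


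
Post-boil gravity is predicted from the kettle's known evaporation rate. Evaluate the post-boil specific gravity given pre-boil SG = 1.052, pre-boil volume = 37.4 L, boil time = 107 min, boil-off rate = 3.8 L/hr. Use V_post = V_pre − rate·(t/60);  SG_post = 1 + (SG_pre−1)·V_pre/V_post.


V_post = 37.4 − 3.8·(107/60) = 30.6233
SG_post = 1 + (1.052 − 1)·37.4/30.6233

1.0635


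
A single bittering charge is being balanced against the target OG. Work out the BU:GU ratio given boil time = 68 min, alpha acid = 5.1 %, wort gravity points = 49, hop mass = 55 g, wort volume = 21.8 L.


U = 1.65·0.000125^(GP/1000)·(1−e^(−0.04t))/4.15;  IBU = (α/100)·m·U·1000/V;  BU:GU = IBU/GP
U = 1.65·0.000125^(49/1000)·(1−e^(−0.04·68))/4.15 = 0.2391
IBU = (5.1/100)·55·0.2391·1000/21.8 = 30.7656
BU:GU = 30.7656/49

0.6279


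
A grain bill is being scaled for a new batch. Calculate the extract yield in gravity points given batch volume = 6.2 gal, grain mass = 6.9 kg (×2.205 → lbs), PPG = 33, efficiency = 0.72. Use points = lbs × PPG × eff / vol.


lbs = 6.9 × 2.205 = 15.2145
points = 15.2145 × 33 × 0.72 / 6.2

58.3059 points


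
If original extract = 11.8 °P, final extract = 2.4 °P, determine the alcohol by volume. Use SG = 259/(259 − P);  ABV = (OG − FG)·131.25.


OG = 259/(259 − 11.8) = 1.0477
FG = 259/(259 − 2.4) = 1.0094
ABV = (1.0477 − 1.0094)·131.25

5.0376 % ABV


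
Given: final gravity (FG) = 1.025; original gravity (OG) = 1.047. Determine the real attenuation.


AA = (OG−FG)/(OG−1)·100;  RA = AA·0.8192
AA = (1.047 − 1.025)/(1.047 − 1)·100 = 46.8085
RA = 46.8085·0.8192

38.3455 %


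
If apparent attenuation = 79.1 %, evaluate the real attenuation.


RA = AA · 0.8192
RA = 79.1 · 0.8192

64.7987 %


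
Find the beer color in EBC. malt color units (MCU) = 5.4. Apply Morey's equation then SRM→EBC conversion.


SRM = 1.4922·MCU^0.6859;  EBC = SRM·1.97
SRM = 1.4922·5.4^0.6859 = 4.7443
EBC = 4.7443·1.97

9.3464 EBC


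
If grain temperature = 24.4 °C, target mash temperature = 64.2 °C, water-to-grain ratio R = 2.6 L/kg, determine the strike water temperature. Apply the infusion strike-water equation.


T_strike = (0.41/R)·(T_mash − T_grain) + T_mash
T_strike = (0.41/2.6)·(64.2 − 24.4) + 64.2

70.4762 °C


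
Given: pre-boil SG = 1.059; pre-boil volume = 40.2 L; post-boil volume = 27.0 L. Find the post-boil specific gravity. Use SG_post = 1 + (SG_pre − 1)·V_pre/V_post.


pts_pre = (1.059 − 1)·1000 = 59.0000
pts_post = 59.0000·40.2/27.0 = 87.8444
SG_post = 1 + 87.8444/1000

1.0878


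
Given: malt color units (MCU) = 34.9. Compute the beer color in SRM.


SRM = 1.4922 · MCU^0.6859
SRM = 1.4922 · 34.9^0.6859

17.0628 SRM


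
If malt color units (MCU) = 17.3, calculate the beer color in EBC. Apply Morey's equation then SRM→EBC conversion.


SRM = 1.4922·MCU^0.6859;  EBC = SRM·1.97
SRM = 1.4922·17.3^0.6859 = 10.5439
EBC = 10.5439·1.97

20.7716 EBC


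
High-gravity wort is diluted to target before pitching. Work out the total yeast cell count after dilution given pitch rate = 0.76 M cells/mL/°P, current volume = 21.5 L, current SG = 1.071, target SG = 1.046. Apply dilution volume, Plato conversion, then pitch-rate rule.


V_w = V·((SG_c−1)/(SG_t−1)−1);  °P = 259 − 259/SG_t;  cells = rate·(V+V_w)·°P
V_w = 21.5·((1.071−1)/(1.046−1)−1) = 11.6848
V_final = 21.5 + 11.6848 = 33.1848
°P = 259 − 259/1.046 = 11.3901
cells = 0.76·33.1848·11.3901

287.2622 billion cells


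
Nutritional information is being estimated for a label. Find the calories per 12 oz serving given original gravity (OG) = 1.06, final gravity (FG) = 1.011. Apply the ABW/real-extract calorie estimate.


ABW = (OG−FG)·131.25·0.79/FG;  °P = 259 − 259/SG (for OG→OE and FG→AE);  RE = 0.1808·OE + 0.8192·AE;  Cal = (6.9·ABW + 4·(RE−0.1))·FG·3.55
ABW = (1.06 − 1.011)·131.25·0.79/1.011 = 5.0254
OE = 259 − 259/1.06 = 14.6604 °P
AE = 259 − 259/1.011 = 2.8180 °P
RE = 0.1808·14.6604 + 0.8192·2.8180 = 4.9591 °P
Cal = (6.9·5.0254 + 4·(4.9591−0.1))·1.011·3.55

194.2097 kcal


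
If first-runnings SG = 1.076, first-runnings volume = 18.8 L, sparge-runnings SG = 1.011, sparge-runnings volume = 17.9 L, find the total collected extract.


total = Σ (SG_i − 1)·1000·V_i
first = (1.076 − 1)·1000·18.8 = 1428.8000
sparge = (1.011 − 1)·1000·17.9 = 196.9000
total = 1428.8000 + 196.9000

1625.7000 gravity·L


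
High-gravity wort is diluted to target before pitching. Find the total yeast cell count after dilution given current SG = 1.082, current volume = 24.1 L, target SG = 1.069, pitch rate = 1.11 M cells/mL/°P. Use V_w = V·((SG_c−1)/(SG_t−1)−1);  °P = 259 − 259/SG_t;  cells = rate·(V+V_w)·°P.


V_w = 24.1·((1.082−1)/(1.069−1)−1) = 4.5406
V_final = 24.1 + 4.5406 = 28.6406
°P = 259 − 259/1.069 = 16.7175
cells = 1.11·28.6406·16.7175

531.4665 billion cells


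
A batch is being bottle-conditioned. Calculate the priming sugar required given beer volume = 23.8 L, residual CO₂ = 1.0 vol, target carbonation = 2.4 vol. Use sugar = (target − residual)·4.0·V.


sugar = (2.4 − 1.0)·4.0·23.8

133.2800 g


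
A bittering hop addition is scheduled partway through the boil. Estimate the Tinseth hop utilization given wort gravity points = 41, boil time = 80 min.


U = 1.65·0.000125^(GP/1000) · (1 − e^(−0.04·t))/4.15
bigness = 1.65·0.000125^(41/1000) = 1.1415
boil_factor = (1 − e^(−0.04·80))/4.15 = 0.2311
U = 1.1415 · 0.2311

0.2638


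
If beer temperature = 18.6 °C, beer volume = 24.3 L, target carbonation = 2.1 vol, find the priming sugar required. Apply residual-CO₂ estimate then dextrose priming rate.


residual = 14.695·(0.01821 + 0.09011·e^(−0.04·T));  sugar = (target − residual)·4.0·V
residual = 14.695·(0.01821 + 0.09011·e^(−0.04·18.6)) = 0.8969
sugar = (2.1 − 0.8969)·4.0·24.3

116.9460 g


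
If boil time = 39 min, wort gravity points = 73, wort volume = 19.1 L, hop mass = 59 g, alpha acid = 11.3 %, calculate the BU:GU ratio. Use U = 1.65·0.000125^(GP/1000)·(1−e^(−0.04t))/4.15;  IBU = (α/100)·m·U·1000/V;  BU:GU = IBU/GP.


U = 1.65·0.000125^(73/1000)·(1−e^(−0.04·39))/4.15 = 0.1630
IBU = (11.3/100)·59·0.1630·1000/19.1 = 56.8800
BU:GU = 56.8800/73

0.7792


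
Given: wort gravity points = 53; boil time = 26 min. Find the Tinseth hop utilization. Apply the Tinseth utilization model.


U = 1.65·0.000125^(GP/1000) · (1 − e^(−0.04·t))/4.15
bigness = 1.65·0.000125^(53/1000) = 1.0248
boil_factor = (1 − e^(−0.04·26))/4.15 = 0.1558
U = 1.0248 · 0.1558

0.1597


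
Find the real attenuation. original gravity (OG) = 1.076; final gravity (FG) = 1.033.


AA = (OG−FG)/(OG−1)·100;  RA = AA·0.8192
AA = (1.076 − 1.033)/(1.076 − 1)·100 = 56.5789
RA = 56.5789·0.8192

46.3495 %


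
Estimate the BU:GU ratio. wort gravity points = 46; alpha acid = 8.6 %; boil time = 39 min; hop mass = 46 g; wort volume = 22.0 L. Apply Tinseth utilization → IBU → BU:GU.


U = 1.65·0.000125^(GP/1000)·(1−e^(−0.04t))/4.15;  IBU = (α/100)·m·U·1000/V;  BU:GU = IBU/GP
U = 1.65·0.000125^(46/1000)·(1−e^(−0.04·39))/4.15 = 0.2077
IBU = (8.6/100)·46·0.2077·1000/22.0 = 37.3491
BU:GU = 37.3491/46

0.8119


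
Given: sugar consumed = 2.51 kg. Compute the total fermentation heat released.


Q = m_sugar · 590 kJ/kg
Q = 2.51 · 590

1480.9000 kJ


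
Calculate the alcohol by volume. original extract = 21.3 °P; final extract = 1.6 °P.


SG = 259/(259 − P);  ABV = (OG − FG)·131.25
OG = 259/(259 − 21.3) = 1.0896
FG = 259/(259 − 1.6) = 1.0062
ABV = (1.0896 − 1.0062)·131.25

10.9453 % ABV


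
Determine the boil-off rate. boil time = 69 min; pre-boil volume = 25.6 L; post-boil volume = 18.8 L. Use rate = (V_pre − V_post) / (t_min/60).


rate = (25.6 − 18.8) / (69/60)

5.9130 L/hr


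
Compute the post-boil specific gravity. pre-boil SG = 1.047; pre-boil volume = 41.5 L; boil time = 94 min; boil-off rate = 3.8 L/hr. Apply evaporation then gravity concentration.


V_post = V_pre − rate·(t/60);  SG_post = 1 + (SG_pre−1)·V_pre/V_post
V_post = 41.5 − 3.8·(94/60) = 35.5467
SG_post = 1 + (1.047 − 1)·41.5/35.5467

1.0549


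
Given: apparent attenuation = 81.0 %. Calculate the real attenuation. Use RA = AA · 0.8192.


RA = 81.0 · 0.8192

66.3552 %


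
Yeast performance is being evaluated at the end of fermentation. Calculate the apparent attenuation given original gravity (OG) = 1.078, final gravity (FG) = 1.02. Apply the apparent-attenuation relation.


AA = (OG − FG)/(OG − 1) · 100
AA = (1.078 − 1.02)/(1.078 − 1) · 100

74.3590 %


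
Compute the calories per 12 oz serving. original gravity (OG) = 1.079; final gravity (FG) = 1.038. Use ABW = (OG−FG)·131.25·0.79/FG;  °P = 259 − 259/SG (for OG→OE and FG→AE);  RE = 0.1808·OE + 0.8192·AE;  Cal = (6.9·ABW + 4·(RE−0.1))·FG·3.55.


ABW = (1.079 − 1.038)·131.25·0.79/1.038 = 4.0956
OE = 259 − 259/1.079 = 18.9629 °P
AE = 259 − 259/1.038 = 9.4817 °P
RE = 0.1808·18.9629 + 0.8192·9.4817 = 11.1959 °P
Cal = (6.9·4.0956 + 4·(11.1959−0.1))·1.038·3.55

267.6820 kcal


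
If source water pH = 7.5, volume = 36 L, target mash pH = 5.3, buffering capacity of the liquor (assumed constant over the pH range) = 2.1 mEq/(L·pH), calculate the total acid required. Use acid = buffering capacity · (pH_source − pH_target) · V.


acid = 2.1 · (7.5 − 5.3) · 36

166.3200 mEq


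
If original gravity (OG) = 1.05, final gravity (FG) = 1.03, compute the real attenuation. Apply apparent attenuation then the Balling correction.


AA = (OG−FG)/(OG−1)·100;  RA = AA·0.8192
AA = (1.05 − 1.03)/(1.05 − 1)·100 = 40.0000
RA = 40.0000·0.8192

32.7680 %


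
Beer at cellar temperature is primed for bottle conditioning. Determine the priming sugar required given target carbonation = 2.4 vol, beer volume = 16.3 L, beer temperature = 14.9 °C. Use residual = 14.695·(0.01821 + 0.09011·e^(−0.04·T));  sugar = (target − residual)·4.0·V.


residual = 14.695·(0.01821 + 0.09011·e^(−0.04·14.9)) = 0.9972
sugar = (2.4 − 0.9972)·4.0·16.3

91.4608 g


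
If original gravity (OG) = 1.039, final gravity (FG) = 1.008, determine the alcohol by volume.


ABV = (OG − FG) · 131.25
ABV = (1.039 − 1.008) · 131.25

4.0687 % ABV


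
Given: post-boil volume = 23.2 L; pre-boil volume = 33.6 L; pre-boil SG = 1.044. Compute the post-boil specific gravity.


SG_post = 1 + (SG_pre − 1)·V_pre/V_post
pts_pre = (1.044 − 1)·1000 = 44.0000
pts_post = 44.0000·33.6/23.2 = 63.7241
SG_post = 1 + 63.7241/1000

1.0637


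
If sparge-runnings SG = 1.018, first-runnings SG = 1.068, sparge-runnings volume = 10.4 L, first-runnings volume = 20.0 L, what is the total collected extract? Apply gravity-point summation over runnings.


total = Σ (SG_i − 1)·1000·V_i
first = (1.068 − 1)·1000·20.0 = 1360.0000
sparge = (1.018 − 1)·1000·10.4 = 187.2000
total = 1360.0000 + 187.2000

1547.2000 gravity·L


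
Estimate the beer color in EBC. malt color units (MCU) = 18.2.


SRM = 1.4922·MCU^0.6859;  EBC = SRM·1.97
SRM = 1.4922·18.2^0.6859 = 10.9172
EBC = 10.9172·1.97

21.5068 EBC


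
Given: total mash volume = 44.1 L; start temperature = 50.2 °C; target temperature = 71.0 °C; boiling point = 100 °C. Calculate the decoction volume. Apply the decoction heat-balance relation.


V_dec = V_total·(T_target − T_start)/(T_boil − T_start)
V_dec = 44.1·(71.0 − 50.2)/(100 − 50.2)

18.4193 L


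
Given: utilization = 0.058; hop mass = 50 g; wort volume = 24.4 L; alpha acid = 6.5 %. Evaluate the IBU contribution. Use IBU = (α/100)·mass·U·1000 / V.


IBU = (6.5/100)·50·0.058·1000 / 24.4

7.7254 IBU


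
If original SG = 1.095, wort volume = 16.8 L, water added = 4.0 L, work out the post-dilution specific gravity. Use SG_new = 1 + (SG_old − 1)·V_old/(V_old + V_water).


pts = (1.095 − 1)·1000·16.8/(16.8 + 4.0) = 76.7308
SG_new = 1 + 76.7308/1000

1.0767


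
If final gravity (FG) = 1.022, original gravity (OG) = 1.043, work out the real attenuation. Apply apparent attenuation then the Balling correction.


AA = (OG−FG)/(OG−1)·100;  RA = AA·0.8192
AA = (1.043 − 1.022)/(1.043 − 1)·100 = 48.8372
RA = 48.8372·0.8192

40.0074 %


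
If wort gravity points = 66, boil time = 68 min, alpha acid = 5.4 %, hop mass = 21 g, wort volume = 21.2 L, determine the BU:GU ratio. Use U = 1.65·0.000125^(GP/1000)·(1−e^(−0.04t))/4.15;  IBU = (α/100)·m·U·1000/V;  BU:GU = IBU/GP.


U = 1.65·0.000125^(66/1000)·(1−e^(−0.04·68))/4.15 = 0.2052
IBU = (5.4/100)·21·0.2052·1000/21.2 = 10.9778
BU:GU = 10.9778/66

0.1663


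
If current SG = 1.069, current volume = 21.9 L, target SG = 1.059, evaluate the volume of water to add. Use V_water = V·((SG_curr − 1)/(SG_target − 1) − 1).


V_water = 21.9·((1.069 − 1)/(1.059 − 1) − 1)

3.7119 L


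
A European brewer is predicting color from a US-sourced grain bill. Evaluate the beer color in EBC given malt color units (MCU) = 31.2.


SRM = 1.4922·MCU^0.6859;  EBC = SRM·1.97
SRM = 1.4922·31.2^0.6859 = 15.8004
EBC = 15.8004·1.97

31.1268 EBC


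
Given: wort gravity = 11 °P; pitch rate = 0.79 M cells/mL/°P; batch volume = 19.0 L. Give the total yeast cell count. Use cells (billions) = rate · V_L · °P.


cells = 0.79 · 19.0 · 11

165.1100 billion cells


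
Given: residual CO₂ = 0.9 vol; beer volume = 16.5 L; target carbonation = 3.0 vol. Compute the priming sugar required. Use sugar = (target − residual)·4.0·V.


sugar = (3.0 − 0.9)·4.0·16.5

138.6000 g


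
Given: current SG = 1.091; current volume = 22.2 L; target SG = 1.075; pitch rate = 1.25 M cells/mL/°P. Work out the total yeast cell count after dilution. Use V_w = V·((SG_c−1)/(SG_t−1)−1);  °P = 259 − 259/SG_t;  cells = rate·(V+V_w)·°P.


V_w = 22.2·((1.091−1)/(1.075−1)−1) = 4.7360
V_final = 22.2 + 4.7360 = 26.9360
°P = 259 − 259/1.075 = 18.0698
cells = 1.25·26.9360·18.0698

608.4091 billion cells


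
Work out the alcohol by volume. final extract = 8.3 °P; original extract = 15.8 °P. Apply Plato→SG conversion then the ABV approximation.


SG = 259/(259 − P);  ABV = (OG − FG)·131.25
OG = 259/(259 − 15.8) = 1.0650
FG = 259/(259 − 8.3) = 1.0331
ABV = (1.0650 − 1.0331)·131.25

4.1816 % ABV


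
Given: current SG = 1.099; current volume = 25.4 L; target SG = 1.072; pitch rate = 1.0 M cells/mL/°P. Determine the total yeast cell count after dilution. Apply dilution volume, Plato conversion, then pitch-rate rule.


V_w = V·((SG_c−1)/(SG_t−1)−1);  °P = 259 − 259/SG_t;  cells = rate·(V+V_w)·°P
V_w = 25.4·((1.099−1)/(1.072−1)−1) = 9.5250
V_final = 25.4 + 9.5250 = 34.9250
°P = 259 − 259/1.072 = 17.3955
cells = 1.0·34.9250·17.3955

607.5386 billion cells


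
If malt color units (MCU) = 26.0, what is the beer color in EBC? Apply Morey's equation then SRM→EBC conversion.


SRM = 1.4922·MCU^0.6859;  EBC = SRM·1.97
SRM = 1.4922·26.0^0.6859 = 13.9430
EBC = 13.9430·1.97

27.4678 EBC
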